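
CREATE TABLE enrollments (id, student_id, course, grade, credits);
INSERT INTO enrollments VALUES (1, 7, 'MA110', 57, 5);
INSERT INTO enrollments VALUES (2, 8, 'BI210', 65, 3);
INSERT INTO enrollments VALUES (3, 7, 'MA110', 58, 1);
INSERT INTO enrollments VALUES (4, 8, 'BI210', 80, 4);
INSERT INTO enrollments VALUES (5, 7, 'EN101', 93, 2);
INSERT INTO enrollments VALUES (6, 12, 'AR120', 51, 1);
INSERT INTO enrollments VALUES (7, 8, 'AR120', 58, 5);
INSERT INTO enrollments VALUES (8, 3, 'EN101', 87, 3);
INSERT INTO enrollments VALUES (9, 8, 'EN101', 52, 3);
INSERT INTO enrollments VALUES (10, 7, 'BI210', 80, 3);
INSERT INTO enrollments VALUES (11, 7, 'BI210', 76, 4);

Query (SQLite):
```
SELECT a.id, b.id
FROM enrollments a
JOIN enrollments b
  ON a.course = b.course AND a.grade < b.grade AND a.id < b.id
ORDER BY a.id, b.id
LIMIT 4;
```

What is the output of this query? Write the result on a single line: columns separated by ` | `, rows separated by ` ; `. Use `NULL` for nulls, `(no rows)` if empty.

Pairs (a,b) with same course, a.grade < b.grade, a.id < b.id.
course groups: AR120:{6,7} BI210:{2,4,10,11} EN101:{5,8,9} MA110:{1,3}
Ordered by (a.id, b.id); first 4.

1 | 3 ; 2 | 4 ; 2 | 10 ; 2 | 11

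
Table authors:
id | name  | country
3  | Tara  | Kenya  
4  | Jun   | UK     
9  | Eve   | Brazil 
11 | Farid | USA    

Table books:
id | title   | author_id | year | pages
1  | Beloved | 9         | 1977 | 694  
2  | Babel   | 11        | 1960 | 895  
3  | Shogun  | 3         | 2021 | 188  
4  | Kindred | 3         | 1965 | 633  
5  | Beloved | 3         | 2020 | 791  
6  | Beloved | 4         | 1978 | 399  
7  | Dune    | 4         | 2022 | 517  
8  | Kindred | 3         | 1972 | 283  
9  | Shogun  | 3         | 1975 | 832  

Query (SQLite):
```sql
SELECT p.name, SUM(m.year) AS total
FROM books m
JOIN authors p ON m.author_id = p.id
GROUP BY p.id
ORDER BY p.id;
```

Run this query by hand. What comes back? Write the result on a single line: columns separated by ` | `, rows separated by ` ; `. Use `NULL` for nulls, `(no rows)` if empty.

Tara | 9953 ; Jun | 4000 ; Eve | 1977 ; Farid | 1960

Join each books row to its authors via author_id.
Group joined rows by authors.id; compute SUM(m.year) per group.
  3: ids {3, 4, 5, 8, 9} → SUM(m.year)=9953
  4: ids {6, 7} → SUM(m.year)=4000
  9: ids {1} → SUM(m.year)=1977
  11: ids {2} → SUM(m.year)=1960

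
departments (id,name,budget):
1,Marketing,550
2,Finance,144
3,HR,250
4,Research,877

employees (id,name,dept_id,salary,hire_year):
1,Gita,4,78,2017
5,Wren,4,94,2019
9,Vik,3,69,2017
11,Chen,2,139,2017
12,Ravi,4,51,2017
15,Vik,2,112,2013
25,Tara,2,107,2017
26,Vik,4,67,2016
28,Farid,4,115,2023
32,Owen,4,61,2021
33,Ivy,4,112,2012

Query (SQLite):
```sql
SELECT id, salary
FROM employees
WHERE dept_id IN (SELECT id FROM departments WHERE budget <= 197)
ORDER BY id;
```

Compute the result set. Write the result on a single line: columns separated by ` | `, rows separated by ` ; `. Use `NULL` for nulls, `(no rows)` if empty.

11 | 139 ; 15 | 112 ; 25 | 107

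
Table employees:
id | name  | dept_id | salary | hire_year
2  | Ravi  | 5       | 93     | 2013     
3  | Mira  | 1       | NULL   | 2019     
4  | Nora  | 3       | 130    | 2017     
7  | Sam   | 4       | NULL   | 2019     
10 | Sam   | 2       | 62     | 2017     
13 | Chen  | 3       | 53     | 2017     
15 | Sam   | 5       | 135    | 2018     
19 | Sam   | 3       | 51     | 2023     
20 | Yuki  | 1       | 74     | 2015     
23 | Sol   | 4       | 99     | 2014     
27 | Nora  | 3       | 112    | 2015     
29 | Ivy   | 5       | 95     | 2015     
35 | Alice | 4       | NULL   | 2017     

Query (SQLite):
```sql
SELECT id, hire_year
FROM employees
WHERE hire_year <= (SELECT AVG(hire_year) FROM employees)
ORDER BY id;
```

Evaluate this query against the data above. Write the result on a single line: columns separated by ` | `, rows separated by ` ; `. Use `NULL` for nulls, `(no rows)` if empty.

Scalar subquery: AVG(hire_year) over all employees rows = 2016.846154 (≈; comparison uses full precision).
Keep rows where hire_year <= that value.

2 | 2013 ; 20 | 2015 ; 23 | 2014 ; 27 | 2015 ; 29 | 2015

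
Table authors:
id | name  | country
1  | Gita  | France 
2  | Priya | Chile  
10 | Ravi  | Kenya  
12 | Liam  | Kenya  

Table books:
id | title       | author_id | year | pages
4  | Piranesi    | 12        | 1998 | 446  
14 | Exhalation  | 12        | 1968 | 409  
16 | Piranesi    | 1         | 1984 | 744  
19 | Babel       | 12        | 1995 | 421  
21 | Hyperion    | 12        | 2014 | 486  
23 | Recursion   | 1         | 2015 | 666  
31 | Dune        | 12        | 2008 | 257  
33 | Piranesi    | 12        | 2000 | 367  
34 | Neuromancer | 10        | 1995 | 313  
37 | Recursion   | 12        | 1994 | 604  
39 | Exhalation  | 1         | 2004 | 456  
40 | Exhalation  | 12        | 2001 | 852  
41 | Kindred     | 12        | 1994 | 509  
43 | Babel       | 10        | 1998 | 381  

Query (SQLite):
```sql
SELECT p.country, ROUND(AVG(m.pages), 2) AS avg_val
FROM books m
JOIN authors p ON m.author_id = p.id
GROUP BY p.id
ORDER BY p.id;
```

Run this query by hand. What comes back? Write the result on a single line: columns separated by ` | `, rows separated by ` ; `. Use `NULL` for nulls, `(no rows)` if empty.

France | 622 ; Kenya | 347 ; Kenya | 483.44

Join each books row to its authors via author_id.
Group joined rows by authors.id; compute ROUND(AVG(m.pages), 2) per group.
  1: ids {16, 23, 39} → ROUND(AVG(m.pages), 2)=622
  10: ids {34, 43} → ROUND(AVG(m.pages), 2)=347
  12: ids {4, 14, 19, 21, 31, 33, 37, 40, 41} → ROUND(AVG(m.pages), 2)=483.44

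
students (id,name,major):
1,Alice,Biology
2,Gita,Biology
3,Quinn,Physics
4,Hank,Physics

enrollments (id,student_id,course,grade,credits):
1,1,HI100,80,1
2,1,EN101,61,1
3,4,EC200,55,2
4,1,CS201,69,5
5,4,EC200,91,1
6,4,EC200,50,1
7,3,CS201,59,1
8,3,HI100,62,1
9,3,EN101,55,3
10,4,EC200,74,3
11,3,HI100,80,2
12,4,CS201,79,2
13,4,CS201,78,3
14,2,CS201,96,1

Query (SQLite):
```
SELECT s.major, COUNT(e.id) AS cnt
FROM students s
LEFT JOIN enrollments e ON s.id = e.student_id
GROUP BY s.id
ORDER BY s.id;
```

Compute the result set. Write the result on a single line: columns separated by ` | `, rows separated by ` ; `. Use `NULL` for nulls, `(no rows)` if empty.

LEFT JOIN keeps every students row; unmatched ones get NULL for enrollments columns.
Group by students.id and compute COUNT(e.id). COUNT(col) of an all-NULL group is 0.
  1: ids {1, 2, 4} → COUNT(e.id)=3
  2: ids {14} → COUNT(e.id)=1
  3: ids {7, 8, 9, 11} → COUNT(e.id)=4
  4: ids {3, 5, 6, 10, 12, 13} → COUNT(e.id)=6

Biology | 3 ; Biology | 1 ; Physics | 4 ; Physics | 6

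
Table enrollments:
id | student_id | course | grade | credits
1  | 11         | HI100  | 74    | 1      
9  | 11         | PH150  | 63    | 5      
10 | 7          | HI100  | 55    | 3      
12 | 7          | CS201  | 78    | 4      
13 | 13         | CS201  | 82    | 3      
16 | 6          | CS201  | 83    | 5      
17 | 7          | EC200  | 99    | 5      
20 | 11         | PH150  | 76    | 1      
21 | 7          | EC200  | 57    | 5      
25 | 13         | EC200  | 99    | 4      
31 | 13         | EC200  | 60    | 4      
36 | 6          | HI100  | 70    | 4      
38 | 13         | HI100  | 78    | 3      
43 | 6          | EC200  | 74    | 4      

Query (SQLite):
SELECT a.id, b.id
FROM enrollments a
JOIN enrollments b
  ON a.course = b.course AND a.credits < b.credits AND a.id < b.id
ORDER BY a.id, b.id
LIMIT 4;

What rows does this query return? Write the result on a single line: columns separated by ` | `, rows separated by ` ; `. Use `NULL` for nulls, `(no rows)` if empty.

1 | 10 ; 1 | 36 ; 1 | 38 ; 10 | 36

Pairs (a,b) with same course, a.credits < b.credits, a.id < b.id.
course groups: CS201:{12,13,16} EC200:{17,21,25,31,43} HI100:{1,10,36,38} PH150:{9,20}
Ordered by (a.id, b.id); first 4.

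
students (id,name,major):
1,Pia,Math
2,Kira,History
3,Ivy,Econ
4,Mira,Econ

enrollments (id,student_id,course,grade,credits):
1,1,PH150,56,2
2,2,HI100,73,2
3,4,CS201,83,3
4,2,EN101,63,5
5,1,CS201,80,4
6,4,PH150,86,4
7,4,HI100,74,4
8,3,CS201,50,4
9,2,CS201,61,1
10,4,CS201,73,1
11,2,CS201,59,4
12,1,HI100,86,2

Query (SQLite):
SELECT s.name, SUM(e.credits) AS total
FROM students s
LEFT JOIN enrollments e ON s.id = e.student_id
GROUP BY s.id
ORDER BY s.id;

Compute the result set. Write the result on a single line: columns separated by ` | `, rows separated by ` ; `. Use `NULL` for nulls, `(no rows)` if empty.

Pia | 8 ; Kira | 12 ; Ivy | 4 ; Mira | 12

LEFT JOIN keeps every students row; unmatched ones get NULL for enrollments columns.
Group by students.id and compute SUM(e.credits). SUM over an all-NULL group is NULL.
  1: ids {1, 5, 12} → SUM(e.credits)=8
  2: ids {2, 4, 9, 11} → SUM(e.credits)=12
  3: ids {8} → SUM(e.credits)=4
  4: ids {3, 6, 7, 10} → SUM(e.credits)=12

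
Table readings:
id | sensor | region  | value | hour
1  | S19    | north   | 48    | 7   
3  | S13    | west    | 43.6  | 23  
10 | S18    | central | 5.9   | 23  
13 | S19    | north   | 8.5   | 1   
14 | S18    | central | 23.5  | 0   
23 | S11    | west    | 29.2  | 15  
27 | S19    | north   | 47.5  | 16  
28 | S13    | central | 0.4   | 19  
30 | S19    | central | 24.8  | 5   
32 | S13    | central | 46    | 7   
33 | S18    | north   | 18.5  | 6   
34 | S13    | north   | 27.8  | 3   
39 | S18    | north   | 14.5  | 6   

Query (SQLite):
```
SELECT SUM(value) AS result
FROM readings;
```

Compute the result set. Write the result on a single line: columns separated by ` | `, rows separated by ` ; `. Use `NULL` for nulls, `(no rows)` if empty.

338.2

All value values: [48, 43.6, 5.9, 8.5, 23.5, 29.2, 47.5, 0.4, 24.8, 46, 18.5, 27.8, 14.5].
SUM of non-NULL values = 338.2.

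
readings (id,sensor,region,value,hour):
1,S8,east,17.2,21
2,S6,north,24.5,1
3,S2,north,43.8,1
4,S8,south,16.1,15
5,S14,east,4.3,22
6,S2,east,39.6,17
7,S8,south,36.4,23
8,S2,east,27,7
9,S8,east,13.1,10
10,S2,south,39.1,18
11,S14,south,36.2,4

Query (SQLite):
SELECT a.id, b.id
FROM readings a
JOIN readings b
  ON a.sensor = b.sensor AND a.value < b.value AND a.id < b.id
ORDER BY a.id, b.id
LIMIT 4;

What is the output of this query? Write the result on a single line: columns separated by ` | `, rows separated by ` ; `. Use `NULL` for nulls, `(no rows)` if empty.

Pairs (a,b) with same sensor, a.value < b.value, a.id < b.id.
sensor groups: S14:{5,11} S2:{3,6,8,10} S6:{2} S8:{1,4,7,9}
Ordered by (a.id, b.id); first 4.

1 | 7 ; 4 | 7 ; 5 | 11 ; 8 | 10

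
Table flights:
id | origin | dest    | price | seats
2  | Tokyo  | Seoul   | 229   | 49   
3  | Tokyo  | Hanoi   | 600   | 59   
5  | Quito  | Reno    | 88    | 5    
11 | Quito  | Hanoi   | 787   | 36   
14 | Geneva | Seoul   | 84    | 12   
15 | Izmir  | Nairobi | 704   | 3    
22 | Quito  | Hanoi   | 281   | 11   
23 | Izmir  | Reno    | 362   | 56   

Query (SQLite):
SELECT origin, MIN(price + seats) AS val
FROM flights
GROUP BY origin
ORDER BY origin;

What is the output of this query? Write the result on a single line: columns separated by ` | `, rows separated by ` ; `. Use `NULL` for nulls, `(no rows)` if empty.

Geneva | 96 ; Izmir | 418 ; Quito | 93 ; Tokyo | 278

For each row compute price + seats.
Group by origin; take MIN of the expression per group.
  Geneva: ids {14} → MIN(price + seats)=96
  Izmir: ids {15, 23} → MIN(price + seats)=418
  Quito: ids {5, 11, 22} → MIN(price + seats)=93
  Tokyo: ids {2, 3} → MIN(price + seats)=278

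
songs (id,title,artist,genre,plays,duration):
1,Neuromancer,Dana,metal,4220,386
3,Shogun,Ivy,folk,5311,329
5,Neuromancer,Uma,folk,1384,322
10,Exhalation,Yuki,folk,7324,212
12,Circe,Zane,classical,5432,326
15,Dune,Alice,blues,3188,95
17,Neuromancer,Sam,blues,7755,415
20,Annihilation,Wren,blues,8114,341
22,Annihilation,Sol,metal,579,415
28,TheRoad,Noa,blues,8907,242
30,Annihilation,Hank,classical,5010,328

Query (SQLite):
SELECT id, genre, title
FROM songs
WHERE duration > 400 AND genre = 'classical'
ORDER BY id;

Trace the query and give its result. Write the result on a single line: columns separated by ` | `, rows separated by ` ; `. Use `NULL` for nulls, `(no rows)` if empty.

(no rows)

duration > 400: ids {17, 22}
genre = 'classical': ids {12, 30}
Combine with AND.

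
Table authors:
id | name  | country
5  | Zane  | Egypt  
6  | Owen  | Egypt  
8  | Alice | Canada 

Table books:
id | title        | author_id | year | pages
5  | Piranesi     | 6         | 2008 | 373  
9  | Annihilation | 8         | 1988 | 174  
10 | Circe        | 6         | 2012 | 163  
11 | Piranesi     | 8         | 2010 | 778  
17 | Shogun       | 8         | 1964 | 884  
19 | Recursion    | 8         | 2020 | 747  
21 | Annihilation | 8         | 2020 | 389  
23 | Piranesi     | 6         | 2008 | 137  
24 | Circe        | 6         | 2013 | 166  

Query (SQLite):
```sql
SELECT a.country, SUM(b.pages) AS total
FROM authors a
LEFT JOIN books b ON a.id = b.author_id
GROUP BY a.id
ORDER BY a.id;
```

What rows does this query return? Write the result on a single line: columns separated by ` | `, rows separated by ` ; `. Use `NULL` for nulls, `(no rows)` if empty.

LEFT JOIN keeps every authors row; unmatched ones get NULL for books columns.
Group by authors.id and compute SUM(b.pages). SUM over an all-NULL group is NULL.
  5: ids {—} → SUM(b.pages)=NULL
  6: ids {5, 10, 23, 24} → SUM(b.pages)=839
  8: ids {9, 11, 17, 19, 21} → SUM(b.pages)=2972

Egypt | NULL ; Egypt | 839 ; Canada | 2972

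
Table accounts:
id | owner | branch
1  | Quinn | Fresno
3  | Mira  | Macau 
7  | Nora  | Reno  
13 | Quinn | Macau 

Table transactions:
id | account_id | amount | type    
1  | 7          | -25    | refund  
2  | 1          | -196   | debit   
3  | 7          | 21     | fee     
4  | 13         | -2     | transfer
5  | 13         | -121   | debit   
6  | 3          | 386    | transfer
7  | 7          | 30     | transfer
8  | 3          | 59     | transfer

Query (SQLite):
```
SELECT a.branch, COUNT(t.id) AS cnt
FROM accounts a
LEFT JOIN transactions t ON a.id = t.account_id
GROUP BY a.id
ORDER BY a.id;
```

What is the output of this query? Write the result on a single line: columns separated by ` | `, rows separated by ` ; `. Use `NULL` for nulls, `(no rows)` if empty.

Fresno | 1 ; Macau | 2 ; Reno | 3 ; Macau | 2

LEFT JOIN keeps every accounts row; unmatched ones get NULL for transactions columns.
Group by accounts.id and compute COUNT(t.id). COUNT(col) of an all-NULL group is 0.
  1: ids {2} → COUNT(t.id)=1
  3: ids {6, 8} → COUNT(t.id)=2
  7: ids {1, 3, 7} → COUNT(t.id)=3
  13: ids {4, 5} → COUNT(t.id)=2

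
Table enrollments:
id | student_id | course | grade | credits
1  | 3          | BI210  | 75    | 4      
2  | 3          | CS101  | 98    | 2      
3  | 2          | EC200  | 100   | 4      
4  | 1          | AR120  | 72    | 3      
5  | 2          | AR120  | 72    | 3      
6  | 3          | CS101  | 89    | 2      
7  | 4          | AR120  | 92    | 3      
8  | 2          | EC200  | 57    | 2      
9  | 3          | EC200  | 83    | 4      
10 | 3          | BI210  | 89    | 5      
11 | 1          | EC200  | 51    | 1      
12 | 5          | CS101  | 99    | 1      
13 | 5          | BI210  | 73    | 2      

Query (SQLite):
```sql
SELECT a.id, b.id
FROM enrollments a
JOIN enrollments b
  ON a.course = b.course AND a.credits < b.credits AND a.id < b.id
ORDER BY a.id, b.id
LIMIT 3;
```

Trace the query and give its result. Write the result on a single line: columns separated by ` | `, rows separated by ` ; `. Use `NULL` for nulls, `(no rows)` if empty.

Pairs (a,b) with same course, a.credits < b.credits, a.id < b.id.
course groups: AR120:{4,5,7} BI210:{1,10,13} CS101:{2,6,12} EC200:{3,8,9,11}
Ordered by (a.id, b.id); first 3.

1 | 10 ; 8 | 9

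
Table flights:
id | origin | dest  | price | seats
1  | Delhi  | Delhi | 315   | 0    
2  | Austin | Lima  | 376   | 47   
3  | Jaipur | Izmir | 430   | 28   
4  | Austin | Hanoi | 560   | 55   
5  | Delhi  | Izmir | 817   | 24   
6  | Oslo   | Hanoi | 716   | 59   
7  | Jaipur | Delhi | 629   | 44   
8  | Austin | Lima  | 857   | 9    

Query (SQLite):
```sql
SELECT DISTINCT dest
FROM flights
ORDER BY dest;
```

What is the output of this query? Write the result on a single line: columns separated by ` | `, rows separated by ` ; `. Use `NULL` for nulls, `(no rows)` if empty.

Delhi ; Hanoi ; Izmir ; Lima

Collect distinct dest values from flights.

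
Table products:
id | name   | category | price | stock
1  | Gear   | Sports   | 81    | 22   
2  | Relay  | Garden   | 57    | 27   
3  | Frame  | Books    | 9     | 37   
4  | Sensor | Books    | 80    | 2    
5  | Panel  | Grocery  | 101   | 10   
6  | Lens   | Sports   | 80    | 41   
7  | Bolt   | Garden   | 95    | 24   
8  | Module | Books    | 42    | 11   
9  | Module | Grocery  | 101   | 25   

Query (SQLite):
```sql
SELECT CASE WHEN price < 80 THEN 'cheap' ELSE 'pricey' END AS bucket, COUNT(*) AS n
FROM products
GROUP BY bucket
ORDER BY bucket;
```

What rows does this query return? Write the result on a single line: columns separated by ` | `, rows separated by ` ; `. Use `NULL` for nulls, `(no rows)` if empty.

cheap | 3 ; pricey | 6

Bucket rows by price < 80 → 'cheap' else 'pricey'; count each bucket.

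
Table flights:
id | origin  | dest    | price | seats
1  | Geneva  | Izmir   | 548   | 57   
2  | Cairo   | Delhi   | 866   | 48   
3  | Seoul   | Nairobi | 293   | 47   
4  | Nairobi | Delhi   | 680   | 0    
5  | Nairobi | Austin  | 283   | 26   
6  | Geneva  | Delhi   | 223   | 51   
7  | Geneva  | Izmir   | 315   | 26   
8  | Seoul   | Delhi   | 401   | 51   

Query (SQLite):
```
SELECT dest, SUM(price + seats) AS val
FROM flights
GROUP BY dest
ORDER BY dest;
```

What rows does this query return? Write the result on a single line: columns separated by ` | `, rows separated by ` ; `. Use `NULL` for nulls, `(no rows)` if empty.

For each row compute price + seats.
Group by dest; take SUM of the expression per group.
  Austin: ids {5} → SUM(price + seats)=309
  Delhi: ids {2, 4, 6, 8} → SUM(price + seats)=2320
  Izmir: ids {1, 7} → SUM(price + seats)=946
  Nairobi: ids {3} → SUM(price + seats)=340

Austin | 309 ; Delhi | 2320 ; Izmir | 946 ; Nairobi | 340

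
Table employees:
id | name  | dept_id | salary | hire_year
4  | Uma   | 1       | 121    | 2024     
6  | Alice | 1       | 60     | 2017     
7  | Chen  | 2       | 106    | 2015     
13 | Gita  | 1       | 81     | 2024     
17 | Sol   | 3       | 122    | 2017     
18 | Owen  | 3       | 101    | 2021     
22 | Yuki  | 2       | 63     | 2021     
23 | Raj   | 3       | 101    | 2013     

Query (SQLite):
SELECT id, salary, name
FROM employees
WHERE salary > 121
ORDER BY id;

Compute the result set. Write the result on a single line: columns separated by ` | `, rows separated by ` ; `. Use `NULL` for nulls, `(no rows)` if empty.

salary > 121: ids {17}

17 | 122 | Sol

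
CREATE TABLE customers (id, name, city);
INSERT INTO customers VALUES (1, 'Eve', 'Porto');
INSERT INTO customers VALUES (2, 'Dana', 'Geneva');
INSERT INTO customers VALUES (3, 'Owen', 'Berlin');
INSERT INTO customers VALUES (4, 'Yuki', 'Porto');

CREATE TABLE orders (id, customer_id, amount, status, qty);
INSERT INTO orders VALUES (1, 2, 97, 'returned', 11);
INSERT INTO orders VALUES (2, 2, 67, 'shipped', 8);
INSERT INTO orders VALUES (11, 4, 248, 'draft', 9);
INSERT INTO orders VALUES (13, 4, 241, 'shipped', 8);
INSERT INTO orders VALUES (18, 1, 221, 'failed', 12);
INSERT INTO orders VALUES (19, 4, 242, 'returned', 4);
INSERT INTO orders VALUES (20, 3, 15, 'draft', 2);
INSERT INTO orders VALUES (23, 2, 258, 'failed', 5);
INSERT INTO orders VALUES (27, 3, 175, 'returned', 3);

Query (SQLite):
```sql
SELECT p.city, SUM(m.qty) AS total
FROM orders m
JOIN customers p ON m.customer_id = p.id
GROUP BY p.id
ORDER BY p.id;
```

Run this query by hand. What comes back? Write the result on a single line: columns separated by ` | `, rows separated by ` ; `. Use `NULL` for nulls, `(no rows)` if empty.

Porto | 12 ; Geneva | 24 ; Berlin | 5 ; Porto | 21

Join each orders row to its customers via customer_id.
Group joined rows by customers.id; compute SUM(m.qty) per group.
  1: ids {18} → SUM(m.qty)=12
  2: ids {1, 2, 23} → SUM(m.qty)=24
  3: ids {20, 27} → SUM(m.qty)=5
  4: ids {11, 13, 19} → SUM(m.qty)=21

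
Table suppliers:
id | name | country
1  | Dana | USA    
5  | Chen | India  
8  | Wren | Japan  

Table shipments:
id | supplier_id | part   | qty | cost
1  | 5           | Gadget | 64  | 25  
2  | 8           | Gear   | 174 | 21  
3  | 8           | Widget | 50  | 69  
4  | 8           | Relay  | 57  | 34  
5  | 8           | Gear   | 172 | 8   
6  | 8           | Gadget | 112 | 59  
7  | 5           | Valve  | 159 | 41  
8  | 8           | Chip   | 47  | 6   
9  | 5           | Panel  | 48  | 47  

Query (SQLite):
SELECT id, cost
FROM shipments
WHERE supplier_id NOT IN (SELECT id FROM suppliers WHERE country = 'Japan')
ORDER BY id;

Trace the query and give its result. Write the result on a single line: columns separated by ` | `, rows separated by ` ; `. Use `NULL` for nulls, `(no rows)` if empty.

1 | 25 ; 7 | 41 ; 9 | 47

Inner query: suppliers.id where country = 'Japan'.
Outer: keep shipments rows whose supplier_id is not in that set.
Inner query → {8}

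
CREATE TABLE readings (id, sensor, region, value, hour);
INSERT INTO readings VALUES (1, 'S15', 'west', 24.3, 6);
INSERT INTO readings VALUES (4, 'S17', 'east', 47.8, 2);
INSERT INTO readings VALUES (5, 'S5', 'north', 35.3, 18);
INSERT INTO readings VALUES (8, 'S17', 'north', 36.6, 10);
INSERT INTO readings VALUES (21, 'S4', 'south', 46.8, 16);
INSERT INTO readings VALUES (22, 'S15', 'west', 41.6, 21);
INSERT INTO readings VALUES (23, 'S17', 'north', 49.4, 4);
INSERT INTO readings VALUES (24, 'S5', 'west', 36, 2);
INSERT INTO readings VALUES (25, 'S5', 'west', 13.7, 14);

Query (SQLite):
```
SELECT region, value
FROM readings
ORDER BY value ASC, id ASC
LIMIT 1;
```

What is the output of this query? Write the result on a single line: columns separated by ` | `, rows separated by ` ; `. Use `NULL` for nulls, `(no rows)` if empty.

west | 13.7

Sort by value asc, tiebreak id asc: (13.7, id=25), (24.3, id=1), (35.3, id=5), (36, id=24) …. Take first 1.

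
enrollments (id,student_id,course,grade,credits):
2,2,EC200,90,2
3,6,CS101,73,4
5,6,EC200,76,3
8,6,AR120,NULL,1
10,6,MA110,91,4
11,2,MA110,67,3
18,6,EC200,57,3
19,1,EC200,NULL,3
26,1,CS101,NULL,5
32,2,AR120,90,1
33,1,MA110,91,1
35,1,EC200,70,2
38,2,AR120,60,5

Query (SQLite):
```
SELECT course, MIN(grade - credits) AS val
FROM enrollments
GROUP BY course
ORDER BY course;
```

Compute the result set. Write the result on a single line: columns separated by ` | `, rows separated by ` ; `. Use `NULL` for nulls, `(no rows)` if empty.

For each row compute grade - credits.
Group by course; take MIN of the expression per group.
  AR120: ids {8, 32, 38} → MIN(grade - credits)=55
  CS101: ids {3, 26} → MIN(grade - credits)=69
  EC200: ids {2, 5, 18, 19, 35} → MIN(grade - credits)=54
  MA110: ids {10, 11, 33} → MIN(grade - credits)=64

AR120 | 55 ; CS101 | 69 ; EC200 | 54 ; MA110 | 64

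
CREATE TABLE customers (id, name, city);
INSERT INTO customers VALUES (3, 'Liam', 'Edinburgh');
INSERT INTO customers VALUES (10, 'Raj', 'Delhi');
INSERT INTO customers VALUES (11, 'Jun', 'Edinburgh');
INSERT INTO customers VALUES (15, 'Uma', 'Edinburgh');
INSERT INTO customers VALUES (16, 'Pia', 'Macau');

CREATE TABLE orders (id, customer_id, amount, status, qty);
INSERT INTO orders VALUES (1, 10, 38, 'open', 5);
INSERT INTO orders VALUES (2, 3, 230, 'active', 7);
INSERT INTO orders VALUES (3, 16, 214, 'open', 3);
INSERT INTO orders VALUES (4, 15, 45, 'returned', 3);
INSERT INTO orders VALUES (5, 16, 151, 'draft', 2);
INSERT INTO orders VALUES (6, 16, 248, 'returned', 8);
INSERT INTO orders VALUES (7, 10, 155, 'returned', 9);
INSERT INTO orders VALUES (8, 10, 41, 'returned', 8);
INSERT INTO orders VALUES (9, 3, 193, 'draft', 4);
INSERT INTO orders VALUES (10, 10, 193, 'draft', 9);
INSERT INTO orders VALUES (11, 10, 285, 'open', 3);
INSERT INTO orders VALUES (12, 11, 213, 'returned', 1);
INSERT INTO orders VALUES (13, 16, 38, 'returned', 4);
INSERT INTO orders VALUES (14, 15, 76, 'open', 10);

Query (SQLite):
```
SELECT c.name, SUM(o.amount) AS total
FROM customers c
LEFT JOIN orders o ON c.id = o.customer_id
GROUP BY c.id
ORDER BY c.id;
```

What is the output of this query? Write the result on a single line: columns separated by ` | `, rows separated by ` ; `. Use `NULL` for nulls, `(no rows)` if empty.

LEFT JOIN keeps every customers row; unmatched ones get NULL for orders columns.
Group by customers.id and compute SUM(o.amount). SUM over an all-NULL group is NULL.
  3: ids {2, 9} → SUM(o.amount)=423
  10: ids {1, 7, 8, 10, 11} → SUM(o.amount)=712
  11: ids {12} → SUM(o.amount)=213
  15: ids {4, 14} → SUM(o.amount)=121
  16: ids {3, 5, 6, 13} → SUM(o.amount)=651

Liam | 423 ; Raj | 712 ; Jun | 213 ; Uma | 121 ; Pia | 651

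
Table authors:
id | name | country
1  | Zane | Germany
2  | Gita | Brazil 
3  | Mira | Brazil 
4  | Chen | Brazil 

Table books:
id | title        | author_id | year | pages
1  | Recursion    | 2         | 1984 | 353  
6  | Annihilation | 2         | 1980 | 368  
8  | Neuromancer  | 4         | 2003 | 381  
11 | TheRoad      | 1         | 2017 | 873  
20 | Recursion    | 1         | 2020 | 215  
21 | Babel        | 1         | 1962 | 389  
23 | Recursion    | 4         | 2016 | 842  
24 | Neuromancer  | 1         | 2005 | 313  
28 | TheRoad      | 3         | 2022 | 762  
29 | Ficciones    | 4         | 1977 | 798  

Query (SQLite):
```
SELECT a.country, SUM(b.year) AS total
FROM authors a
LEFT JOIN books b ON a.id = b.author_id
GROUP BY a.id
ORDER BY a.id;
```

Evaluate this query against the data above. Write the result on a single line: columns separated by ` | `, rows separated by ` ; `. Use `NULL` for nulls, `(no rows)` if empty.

Germany | 8004 ; Brazil | 3964 ; Brazil | 2022 ; Brazil | 5996

LEFT JOIN keeps every authors row; unmatched ones get NULL for books columns.
Group by authors.id and compute SUM(b.year). SUM over an all-NULL group is NULL.
  1: ids {11, 20, 21, 24} → SUM(b.year)=8004
  2: ids {1, 6} → SUM(b.year)=3964
  3: ids {28} → SUM(b.year)=2022
  4: ids {8, 23, 29} → SUM(b.year)=5996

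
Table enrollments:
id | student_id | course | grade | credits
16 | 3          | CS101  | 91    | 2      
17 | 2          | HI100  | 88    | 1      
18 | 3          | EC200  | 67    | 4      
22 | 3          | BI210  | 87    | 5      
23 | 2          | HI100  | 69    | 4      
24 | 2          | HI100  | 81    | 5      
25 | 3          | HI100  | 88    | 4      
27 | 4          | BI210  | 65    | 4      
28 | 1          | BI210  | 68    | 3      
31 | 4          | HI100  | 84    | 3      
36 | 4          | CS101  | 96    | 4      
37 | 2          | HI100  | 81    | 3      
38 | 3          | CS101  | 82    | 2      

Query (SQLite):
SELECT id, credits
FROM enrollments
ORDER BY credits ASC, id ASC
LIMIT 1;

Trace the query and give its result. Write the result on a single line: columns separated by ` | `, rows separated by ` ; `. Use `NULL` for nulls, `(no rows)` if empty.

Sort by credits asc, tiebreak id asc: (1, id=17), (2, id=16), (2, id=38), (3, id=28) …. Take first 1.

17 | 1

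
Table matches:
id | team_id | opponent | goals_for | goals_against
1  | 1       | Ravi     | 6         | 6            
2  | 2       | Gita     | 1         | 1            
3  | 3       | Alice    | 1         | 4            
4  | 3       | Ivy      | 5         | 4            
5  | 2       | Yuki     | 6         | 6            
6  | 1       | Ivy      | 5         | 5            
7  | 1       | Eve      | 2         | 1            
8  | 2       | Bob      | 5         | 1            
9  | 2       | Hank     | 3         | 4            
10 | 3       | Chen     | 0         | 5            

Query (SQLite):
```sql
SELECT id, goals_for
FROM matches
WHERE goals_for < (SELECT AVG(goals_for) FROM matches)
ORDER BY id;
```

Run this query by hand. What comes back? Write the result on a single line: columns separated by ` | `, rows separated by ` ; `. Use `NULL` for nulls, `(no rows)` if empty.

Scalar subquery: AVG(goals_for) over all matches rows = 3.4.
Keep rows where goals_for < that value.

2 | 1 ; 3 | 1 ; 7 | 2 ; 9 | 3 ; 10 | 0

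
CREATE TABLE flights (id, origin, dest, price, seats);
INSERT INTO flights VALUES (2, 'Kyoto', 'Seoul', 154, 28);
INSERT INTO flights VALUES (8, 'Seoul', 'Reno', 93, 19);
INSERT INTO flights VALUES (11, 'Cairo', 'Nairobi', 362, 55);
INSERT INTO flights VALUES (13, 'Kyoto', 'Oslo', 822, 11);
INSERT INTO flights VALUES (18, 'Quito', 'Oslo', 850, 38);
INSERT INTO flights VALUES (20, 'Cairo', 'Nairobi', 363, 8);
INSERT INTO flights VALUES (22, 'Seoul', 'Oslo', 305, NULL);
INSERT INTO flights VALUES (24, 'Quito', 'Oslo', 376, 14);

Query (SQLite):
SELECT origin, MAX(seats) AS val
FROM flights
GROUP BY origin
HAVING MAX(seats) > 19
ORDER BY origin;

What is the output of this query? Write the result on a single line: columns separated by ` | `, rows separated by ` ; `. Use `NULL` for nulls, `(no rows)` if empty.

Cairo | 55 ; Kyoto | 28 ; Quito | 38

Partition flights by origin; compute MAX(seats) within each group.
HAVING: keep groups where MAX(seats) > 19.
  Cairo: ids {11, 20} → MAX(seats)=55
  Kyoto: ids {2, 13} → MAX(seats)=28
  Quito: ids {18, 24} → MAX(seats)=38
  Seoul: ids {8, 22} → MAX(seats)=19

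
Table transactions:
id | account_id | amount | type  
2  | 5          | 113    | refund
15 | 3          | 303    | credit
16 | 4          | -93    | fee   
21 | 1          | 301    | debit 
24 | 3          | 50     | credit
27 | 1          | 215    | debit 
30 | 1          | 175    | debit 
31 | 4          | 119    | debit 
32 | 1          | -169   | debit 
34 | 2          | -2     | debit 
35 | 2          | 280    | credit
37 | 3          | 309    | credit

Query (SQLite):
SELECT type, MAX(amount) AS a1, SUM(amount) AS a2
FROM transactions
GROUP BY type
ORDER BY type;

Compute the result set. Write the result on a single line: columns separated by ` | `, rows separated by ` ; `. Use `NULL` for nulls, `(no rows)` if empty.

credit | 309 | 942 ; debit | 301 | 639 ; fee | -93 | -93 ; refund | 113 | 113

Group transactions by type.
Per group compute: MAX(amount), SUM(amount).
  credit: ids {15, 24, 35, 37} → MAX(amount)=309, SUM(amount)=942
  debit: ids {21, 27, 30, 31, 32, 34} → MAX(amount)=301, SUM(amount)=639
  fee: ids {16} → MAX(amount)=-93, SUM(amount)=-93
  refund: ids {2} → MAX(amount)=113, SUM(amount)=113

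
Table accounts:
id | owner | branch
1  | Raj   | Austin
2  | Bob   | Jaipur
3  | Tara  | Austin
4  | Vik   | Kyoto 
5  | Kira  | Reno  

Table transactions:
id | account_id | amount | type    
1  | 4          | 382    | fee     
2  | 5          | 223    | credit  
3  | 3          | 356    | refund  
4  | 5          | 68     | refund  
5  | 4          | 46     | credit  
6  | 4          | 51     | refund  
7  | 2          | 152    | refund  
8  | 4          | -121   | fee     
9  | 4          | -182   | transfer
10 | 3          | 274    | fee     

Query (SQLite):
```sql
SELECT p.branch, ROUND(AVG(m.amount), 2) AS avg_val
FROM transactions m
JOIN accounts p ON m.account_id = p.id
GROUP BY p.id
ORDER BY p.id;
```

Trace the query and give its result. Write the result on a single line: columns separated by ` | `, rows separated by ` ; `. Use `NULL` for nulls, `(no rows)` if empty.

Join each transactions row to its accounts via account_id.
Group joined rows by accounts.id; compute ROUND(AVG(m.amount), 2) per group.
  2: ids {7} → ROUND(AVG(m.amount), 2)=152
  3: ids {3, 10} → ROUND(AVG(m.amount), 2)=315
  4: ids {1, 5, 6, 8, 9} → ROUND(AVG(m.amount), 2)=35.2
  5: ids {2, 4} → ROUND(AVG(m.amount), 2)=145.5

Jaipur | 152 ; Austin | 315 ; Kyoto | 35.2 ; Reno | 145.5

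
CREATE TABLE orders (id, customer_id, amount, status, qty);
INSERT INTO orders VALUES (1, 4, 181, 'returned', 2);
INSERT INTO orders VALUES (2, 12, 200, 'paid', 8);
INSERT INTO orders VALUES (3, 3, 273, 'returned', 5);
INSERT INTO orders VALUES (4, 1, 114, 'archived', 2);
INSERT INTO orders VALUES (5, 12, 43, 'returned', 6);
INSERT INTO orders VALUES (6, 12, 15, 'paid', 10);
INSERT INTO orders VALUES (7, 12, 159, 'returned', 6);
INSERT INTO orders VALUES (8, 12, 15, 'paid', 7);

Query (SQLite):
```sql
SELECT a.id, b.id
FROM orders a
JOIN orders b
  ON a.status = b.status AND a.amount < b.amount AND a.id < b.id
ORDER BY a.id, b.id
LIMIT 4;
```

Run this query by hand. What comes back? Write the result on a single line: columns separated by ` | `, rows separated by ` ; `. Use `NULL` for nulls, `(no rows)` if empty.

1 | 3 ; 5 | 7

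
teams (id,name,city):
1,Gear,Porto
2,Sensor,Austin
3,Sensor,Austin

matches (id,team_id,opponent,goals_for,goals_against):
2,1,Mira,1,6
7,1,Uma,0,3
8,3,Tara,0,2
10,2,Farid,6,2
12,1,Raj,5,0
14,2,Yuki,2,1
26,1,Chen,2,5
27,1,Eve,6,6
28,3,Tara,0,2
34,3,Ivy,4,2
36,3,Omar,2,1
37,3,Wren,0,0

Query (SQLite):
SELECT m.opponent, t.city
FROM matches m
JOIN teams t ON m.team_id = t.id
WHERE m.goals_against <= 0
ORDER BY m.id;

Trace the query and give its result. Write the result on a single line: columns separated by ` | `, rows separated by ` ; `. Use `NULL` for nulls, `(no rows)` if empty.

Each matches row matches the teams row where team_id = teams.id.
Then keep rows with m.goals_against <= 0.

Raj | Porto ; Wren | Austin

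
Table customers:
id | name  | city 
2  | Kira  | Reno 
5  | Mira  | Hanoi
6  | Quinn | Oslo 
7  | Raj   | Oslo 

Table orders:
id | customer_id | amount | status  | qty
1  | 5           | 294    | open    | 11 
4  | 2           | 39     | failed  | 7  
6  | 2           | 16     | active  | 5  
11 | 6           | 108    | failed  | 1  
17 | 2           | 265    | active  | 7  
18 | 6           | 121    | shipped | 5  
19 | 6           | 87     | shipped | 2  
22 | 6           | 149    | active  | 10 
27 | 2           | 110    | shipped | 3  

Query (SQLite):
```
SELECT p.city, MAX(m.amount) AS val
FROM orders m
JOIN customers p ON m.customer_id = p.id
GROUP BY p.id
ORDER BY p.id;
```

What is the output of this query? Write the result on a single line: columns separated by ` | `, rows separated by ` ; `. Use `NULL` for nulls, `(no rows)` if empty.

Reno | 265 ; Hanoi | 294 ; Oslo | 149

Join each orders row to its customers via customer_id.
Group joined rows by customers.id; compute MAX(m.amount) per group.
  2: ids {4, 6, 17, 27} → MAX(m.amount)=265
  5: ids {1} → MAX(m.amount)=294
  6: ids {11, 18, 19, 22} → MAX(m.amount)=149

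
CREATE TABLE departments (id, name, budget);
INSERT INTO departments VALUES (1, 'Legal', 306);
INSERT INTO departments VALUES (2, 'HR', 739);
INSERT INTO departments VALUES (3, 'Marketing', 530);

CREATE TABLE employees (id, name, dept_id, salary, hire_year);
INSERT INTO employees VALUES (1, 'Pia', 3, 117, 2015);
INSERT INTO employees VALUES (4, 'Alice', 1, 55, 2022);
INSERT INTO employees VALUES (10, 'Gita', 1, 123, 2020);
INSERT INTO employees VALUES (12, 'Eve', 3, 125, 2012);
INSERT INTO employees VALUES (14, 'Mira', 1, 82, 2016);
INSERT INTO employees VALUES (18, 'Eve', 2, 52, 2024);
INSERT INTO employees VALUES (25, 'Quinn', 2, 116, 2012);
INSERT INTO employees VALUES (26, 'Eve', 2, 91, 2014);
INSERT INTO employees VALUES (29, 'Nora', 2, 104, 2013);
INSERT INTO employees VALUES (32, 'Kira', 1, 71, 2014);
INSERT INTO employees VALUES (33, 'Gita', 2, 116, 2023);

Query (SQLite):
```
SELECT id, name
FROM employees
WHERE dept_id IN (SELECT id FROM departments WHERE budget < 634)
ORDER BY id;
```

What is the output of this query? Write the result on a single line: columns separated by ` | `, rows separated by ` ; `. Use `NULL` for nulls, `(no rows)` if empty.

1 | Pia ; 4 | Alice ; 10 | Gita ; 12 | Eve ; 14 | Mira ; 32 | Kira

Inner query: departments.id where budget < 634.
Outer: keep employees rows whose dept_id is in that set.
Inner query → {1, 3}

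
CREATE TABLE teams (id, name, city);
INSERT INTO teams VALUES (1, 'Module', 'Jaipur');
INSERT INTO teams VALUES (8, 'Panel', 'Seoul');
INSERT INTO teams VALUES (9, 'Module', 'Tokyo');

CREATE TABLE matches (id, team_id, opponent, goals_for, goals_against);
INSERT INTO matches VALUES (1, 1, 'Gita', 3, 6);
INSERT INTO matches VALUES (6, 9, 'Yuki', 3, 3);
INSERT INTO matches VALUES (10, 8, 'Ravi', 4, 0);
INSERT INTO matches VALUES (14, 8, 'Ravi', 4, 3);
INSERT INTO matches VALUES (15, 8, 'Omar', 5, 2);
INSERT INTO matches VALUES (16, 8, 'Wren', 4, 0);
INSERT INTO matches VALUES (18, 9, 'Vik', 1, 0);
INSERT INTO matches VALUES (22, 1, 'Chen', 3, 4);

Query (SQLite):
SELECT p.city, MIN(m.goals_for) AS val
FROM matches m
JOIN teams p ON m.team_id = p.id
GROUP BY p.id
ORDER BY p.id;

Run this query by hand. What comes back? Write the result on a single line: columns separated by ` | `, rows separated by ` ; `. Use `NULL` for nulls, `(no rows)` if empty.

Jaipur | 3 ; Seoul | 4 ; Tokyo | 1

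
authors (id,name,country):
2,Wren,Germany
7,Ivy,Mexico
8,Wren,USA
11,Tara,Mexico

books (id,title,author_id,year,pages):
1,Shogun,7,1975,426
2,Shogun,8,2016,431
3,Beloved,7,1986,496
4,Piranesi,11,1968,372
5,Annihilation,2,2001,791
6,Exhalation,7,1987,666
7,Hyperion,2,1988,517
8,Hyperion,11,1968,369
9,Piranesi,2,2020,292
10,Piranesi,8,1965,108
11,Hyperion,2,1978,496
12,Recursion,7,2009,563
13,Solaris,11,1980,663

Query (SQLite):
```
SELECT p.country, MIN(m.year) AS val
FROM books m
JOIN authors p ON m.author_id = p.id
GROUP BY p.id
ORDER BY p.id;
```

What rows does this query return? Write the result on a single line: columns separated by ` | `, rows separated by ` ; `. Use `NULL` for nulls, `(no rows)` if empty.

Join each books row to its authors via author_id.
Group joined rows by authors.id; compute MIN(m.year) per group.
  2: ids {5, 7, 9, 11} → MIN(m.year)=1978
  7: ids {1, 3, 6, 12} → MIN(m.year)=1975
  8: ids {2, 10} → MIN(m.year)=1965
  11: ids {4, 8, 13} → MIN(m.year)=1968

Germany | 1978 ; Mexico | 1975 ; USA | 1965 ; Mexico | 1968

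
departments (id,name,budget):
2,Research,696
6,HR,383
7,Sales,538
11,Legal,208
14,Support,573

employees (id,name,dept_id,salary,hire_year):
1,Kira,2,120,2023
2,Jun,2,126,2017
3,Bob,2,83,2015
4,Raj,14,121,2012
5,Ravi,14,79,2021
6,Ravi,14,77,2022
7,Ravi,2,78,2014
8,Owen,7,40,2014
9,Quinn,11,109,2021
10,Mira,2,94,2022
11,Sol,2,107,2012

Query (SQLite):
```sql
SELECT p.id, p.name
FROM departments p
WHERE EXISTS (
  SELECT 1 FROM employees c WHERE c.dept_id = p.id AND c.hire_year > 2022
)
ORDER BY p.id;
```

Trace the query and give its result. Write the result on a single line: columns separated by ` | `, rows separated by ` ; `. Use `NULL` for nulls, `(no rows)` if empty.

2 | Research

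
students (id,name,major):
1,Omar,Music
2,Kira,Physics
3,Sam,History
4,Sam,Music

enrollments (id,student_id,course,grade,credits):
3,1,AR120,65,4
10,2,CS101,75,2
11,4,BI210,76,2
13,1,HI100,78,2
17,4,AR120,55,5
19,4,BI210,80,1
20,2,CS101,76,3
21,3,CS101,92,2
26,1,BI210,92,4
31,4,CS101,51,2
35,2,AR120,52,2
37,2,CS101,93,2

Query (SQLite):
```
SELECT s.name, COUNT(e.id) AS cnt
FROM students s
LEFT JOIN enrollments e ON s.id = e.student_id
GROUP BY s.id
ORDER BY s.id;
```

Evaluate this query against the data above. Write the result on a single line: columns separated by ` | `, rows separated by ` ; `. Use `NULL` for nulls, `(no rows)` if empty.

Omar | 3 ; Kira | 4 ; Sam | 1 ; Sam | 4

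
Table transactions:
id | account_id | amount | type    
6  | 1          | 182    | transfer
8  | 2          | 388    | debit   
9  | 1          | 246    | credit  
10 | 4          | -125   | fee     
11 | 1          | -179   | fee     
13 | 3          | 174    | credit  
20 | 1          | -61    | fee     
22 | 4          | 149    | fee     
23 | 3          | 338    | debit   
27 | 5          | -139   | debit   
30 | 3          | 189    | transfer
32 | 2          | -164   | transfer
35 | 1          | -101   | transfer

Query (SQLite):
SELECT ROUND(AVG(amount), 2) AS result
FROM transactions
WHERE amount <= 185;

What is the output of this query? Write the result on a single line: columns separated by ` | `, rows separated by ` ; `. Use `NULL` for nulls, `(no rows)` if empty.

-29.33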